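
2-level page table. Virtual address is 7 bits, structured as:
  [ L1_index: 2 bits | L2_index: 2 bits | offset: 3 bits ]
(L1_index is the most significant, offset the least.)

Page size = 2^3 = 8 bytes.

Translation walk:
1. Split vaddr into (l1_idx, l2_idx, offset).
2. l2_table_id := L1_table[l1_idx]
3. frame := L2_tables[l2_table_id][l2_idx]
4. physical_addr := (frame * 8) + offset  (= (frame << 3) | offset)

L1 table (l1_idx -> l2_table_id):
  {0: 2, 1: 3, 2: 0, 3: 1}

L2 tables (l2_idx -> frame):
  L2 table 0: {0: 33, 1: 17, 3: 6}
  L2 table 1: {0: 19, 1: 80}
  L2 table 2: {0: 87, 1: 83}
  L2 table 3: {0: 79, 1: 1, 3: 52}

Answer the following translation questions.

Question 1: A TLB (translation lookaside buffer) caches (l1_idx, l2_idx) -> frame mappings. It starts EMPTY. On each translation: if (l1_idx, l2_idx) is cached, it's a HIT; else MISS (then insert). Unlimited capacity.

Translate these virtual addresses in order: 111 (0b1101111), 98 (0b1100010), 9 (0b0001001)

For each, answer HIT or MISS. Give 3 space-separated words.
Answer: MISS MISS MISS

Derivation:
vaddr=111: (3,1) not in TLB -> MISS, insert
vaddr=98: (3,0) not in TLB -> MISS, insert
vaddr=9: (0,1) not in TLB -> MISS, insert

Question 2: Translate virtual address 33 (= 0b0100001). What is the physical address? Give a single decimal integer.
Answer: 633

Derivation:
vaddr = 33 = 0b0100001
Split: l1_idx=1, l2_idx=0, offset=1
L1[1] = 3
L2[3][0] = 79
paddr = 79 * 8 + 1 = 633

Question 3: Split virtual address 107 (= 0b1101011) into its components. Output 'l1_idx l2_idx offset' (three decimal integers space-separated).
Answer: 3 1 3

Derivation:
vaddr = 107 = 0b1101011
  top 2 bits -> l1_idx = 3
  next 2 bits -> l2_idx = 1
  bottom 3 bits -> offset = 3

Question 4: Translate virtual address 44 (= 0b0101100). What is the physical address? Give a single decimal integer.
vaddr = 44 = 0b0101100
Split: l1_idx=1, l2_idx=1, offset=4
L1[1] = 3
L2[3][1] = 1
paddr = 1 * 8 + 4 = 12

Answer: 12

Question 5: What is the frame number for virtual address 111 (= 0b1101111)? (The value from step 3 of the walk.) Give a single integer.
Answer: 80

Derivation:
vaddr = 111: l1_idx=3, l2_idx=1
L1[3] = 1; L2[1][1] = 80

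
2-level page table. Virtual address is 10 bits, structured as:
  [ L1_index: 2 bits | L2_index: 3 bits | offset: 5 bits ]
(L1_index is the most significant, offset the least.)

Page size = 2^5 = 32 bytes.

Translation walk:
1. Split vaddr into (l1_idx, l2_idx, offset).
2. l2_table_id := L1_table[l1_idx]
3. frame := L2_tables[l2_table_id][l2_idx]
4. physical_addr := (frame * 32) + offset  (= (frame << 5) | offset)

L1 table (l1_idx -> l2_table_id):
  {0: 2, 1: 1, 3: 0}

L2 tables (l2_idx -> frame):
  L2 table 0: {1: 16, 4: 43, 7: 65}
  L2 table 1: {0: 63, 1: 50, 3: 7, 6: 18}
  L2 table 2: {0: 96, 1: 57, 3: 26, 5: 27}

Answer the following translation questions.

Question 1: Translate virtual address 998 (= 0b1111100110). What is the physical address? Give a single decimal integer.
vaddr = 998 = 0b1111100110
Split: l1_idx=3, l2_idx=7, offset=6
L1[3] = 0
L2[0][7] = 65
paddr = 65 * 32 + 6 = 2086

Answer: 2086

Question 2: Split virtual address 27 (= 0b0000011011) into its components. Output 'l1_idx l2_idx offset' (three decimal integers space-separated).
vaddr = 27 = 0b0000011011
  top 2 bits -> l1_idx = 0
  next 3 bits -> l2_idx = 0
  bottom 5 bits -> offset = 27

Answer: 0 0 27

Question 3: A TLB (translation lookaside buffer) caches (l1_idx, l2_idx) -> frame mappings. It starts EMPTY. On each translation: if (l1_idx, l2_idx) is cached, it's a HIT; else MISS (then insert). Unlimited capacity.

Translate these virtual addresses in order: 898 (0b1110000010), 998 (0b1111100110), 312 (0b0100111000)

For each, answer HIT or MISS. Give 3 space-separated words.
Answer: MISS MISS MISS

Derivation:
vaddr=898: (3,4) not in TLB -> MISS, insert
vaddr=998: (3,7) not in TLB -> MISS, insert
vaddr=312: (1,1) not in TLB -> MISS, insert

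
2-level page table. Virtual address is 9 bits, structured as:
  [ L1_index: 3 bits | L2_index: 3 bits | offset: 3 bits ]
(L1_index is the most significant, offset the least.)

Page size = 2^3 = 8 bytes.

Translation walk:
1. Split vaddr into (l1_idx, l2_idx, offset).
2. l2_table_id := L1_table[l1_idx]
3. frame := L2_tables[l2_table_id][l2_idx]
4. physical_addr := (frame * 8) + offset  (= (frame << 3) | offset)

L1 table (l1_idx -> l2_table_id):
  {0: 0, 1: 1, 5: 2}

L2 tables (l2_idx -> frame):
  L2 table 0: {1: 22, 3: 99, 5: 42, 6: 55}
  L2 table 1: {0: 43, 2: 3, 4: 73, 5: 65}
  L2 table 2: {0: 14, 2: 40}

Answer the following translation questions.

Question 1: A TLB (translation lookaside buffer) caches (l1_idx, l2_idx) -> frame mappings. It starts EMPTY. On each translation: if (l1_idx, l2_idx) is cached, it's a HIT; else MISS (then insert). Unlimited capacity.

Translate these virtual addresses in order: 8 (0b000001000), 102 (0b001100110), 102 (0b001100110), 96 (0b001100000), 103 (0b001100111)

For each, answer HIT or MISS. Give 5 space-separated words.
vaddr=8: (0,1) not in TLB -> MISS, insert
vaddr=102: (1,4) not in TLB -> MISS, insert
vaddr=102: (1,4) in TLB -> HIT
vaddr=96: (1,4) in TLB -> HIT
vaddr=103: (1,4) in TLB -> HIT

Answer: MISS MISS HIT HIT HIT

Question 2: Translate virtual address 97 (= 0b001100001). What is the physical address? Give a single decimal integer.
Answer: 585

Derivation:
vaddr = 97 = 0b001100001
Split: l1_idx=1, l2_idx=4, offset=1
L1[1] = 1
L2[1][4] = 73
paddr = 73 * 8 + 1 = 585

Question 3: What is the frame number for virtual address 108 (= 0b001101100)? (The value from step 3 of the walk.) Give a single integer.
vaddr = 108: l1_idx=1, l2_idx=5
L1[1] = 1; L2[1][5] = 65

Answer: 65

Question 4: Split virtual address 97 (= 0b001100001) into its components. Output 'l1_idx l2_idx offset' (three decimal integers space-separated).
Answer: 1 4 1

Derivation:
vaddr = 97 = 0b001100001
  top 3 bits -> l1_idx = 1
  next 3 bits -> l2_idx = 4
  bottom 3 bits -> offset = 1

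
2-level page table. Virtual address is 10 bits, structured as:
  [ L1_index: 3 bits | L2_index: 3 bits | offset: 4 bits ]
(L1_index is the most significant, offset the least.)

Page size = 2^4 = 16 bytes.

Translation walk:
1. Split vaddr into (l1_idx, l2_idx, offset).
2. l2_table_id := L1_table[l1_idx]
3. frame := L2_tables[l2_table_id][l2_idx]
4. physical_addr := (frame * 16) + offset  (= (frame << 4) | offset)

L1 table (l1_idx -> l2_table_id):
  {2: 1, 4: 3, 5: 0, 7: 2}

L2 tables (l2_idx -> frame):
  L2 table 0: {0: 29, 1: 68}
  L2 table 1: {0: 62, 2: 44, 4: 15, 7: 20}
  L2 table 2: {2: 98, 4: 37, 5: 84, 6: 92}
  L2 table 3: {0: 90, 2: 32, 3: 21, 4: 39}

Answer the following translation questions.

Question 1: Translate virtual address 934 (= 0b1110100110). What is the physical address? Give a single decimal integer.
Answer: 1574

Derivation:
vaddr = 934 = 0b1110100110
Split: l1_idx=7, l2_idx=2, offset=6
L1[7] = 2
L2[2][2] = 98
paddr = 98 * 16 + 6 = 1574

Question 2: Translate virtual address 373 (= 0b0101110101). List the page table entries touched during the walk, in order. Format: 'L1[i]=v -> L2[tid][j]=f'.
Answer: L1[2]=1 -> L2[1][7]=20

Derivation:
vaddr = 373 = 0b0101110101
Split: l1_idx=2, l2_idx=7, offset=5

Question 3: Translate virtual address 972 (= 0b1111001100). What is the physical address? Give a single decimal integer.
vaddr = 972 = 0b1111001100
Split: l1_idx=7, l2_idx=4, offset=12
L1[7] = 2
L2[2][4] = 37
paddr = 37 * 16 + 12 = 604

Answer: 604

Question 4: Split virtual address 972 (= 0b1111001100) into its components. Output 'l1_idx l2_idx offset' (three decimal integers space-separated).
vaddr = 972 = 0b1111001100
  top 3 bits -> l1_idx = 7
  next 3 bits -> l2_idx = 4
  bottom 4 bits -> offset = 12

Answer: 7 4 12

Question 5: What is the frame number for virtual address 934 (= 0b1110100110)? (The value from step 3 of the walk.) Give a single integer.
Answer: 98

Derivation:
vaddr = 934: l1_idx=7, l2_idx=2
L1[7] = 2; L2[2][2] = 98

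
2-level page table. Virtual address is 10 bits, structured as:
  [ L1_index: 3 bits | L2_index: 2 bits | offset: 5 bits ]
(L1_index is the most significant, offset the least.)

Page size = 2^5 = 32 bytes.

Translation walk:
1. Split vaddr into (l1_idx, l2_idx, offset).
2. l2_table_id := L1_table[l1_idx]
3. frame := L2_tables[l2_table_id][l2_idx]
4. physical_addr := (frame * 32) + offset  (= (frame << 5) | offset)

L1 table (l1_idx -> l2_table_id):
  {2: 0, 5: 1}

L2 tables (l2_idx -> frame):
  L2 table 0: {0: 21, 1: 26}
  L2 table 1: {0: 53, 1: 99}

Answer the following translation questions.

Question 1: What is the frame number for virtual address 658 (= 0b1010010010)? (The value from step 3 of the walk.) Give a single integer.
Answer: 53

Derivation:
vaddr = 658: l1_idx=5, l2_idx=0
L1[5] = 1; L2[1][0] = 53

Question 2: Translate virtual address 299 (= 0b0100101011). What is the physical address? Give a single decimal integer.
vaddr = 299 = 0b0100101011
Split: l1_idx=2, l2_idx=1, offset=11
L1[2] = 0
L2[0][1] = 26
paddr = 26 * 32 + 11 = 843

Answer: 843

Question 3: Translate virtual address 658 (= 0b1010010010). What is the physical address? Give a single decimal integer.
Answer: 1714

Derivation:
vaddr = 658 = 0b1010010010
Split: l1_idx=5, l2_idx=0, offset=18
L1[5] = 1
L2[1][0] = 53
paddr = 53 * 32 + 18 = 1714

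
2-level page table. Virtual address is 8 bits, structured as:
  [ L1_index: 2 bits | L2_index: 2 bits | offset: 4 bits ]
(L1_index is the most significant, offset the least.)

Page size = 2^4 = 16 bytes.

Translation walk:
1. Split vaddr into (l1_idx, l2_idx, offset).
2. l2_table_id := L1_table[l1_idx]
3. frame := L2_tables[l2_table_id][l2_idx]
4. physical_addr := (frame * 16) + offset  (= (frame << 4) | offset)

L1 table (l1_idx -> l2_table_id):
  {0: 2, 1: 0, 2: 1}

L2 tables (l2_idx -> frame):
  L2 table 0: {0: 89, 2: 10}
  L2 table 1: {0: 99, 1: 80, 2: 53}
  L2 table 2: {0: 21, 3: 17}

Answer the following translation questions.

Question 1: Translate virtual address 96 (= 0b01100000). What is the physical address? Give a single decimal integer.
Answer: 160

Derivation:
vaddr = 96 = 0b01100000
Split: l1_idx=1, l2_idx=2, offset=0
L1[1] = 0
L2[0][2] = 10
paddr = 10 * 16 + 0 = 160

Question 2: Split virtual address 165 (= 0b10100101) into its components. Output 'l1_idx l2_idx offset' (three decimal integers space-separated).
Answer: 2 2 5

Derivation:
vaddr = 165 = 0b10100101
  top 2 bits -> l1_idx = 2
  next 2 bits -> l2_idx = 2
  bottom 4 bits -> offset = 5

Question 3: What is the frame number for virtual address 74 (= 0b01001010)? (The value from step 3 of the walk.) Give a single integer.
vaddr = 74: l1_idx=1, l2_idx=0
L1[1] = 0; L2[0][0] = 89

Answer: 89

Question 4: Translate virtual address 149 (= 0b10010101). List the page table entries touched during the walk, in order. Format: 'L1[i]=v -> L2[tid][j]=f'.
vaddr = 149 = 0b10010101
Split: l1_idx=2, l2_idx=1, offset=5

Answer: L1[2]=1 -> L2[1][1]=80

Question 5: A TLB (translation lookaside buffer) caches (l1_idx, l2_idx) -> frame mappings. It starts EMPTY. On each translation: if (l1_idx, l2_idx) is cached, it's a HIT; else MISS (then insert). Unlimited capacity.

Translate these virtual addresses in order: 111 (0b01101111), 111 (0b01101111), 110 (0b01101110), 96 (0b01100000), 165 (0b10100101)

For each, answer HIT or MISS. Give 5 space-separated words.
vaddr=111: (1,2) not in TLB -> MISS, insert
vaddr=111: (1,2) in TLB -> HIT
vaddr=110: (1,2) in TLB -> HIT
vaddr=96: (1,2) in TLB -> HIT
vaddr=165: (2,2) not in TLB -> MISS, insert

Answer: MISS HIT HIT HIT MISS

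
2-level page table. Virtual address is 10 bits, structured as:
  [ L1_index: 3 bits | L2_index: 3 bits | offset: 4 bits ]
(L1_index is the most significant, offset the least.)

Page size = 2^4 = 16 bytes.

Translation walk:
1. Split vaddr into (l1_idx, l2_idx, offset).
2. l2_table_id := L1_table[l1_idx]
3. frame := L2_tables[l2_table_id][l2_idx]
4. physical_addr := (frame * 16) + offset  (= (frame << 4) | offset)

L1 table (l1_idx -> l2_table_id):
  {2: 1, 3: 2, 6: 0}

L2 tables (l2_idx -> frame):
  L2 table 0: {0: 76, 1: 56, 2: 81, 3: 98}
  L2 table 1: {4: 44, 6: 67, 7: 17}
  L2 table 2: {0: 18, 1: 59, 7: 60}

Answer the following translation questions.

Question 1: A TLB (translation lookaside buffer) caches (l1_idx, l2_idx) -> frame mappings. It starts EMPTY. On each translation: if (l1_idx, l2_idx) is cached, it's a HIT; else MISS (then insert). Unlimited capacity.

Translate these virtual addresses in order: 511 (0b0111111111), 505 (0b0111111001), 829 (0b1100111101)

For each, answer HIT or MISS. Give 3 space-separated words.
Answer: MISS HIT MISS

Derivation:
vaddr=511: (3,7) not in TLB -> MISS, insert
vaddr=505: (3,7) in TLB -> HIT
vaddr=829: (6,3) not in TLB -> MISS, insert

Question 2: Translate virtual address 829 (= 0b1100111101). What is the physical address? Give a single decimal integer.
Answer: 1581

Derivation:
vaddr = 829 = 0b1100111101
Split: l1_idx=6, l2_idx=3, offset=13
L1[6] = 0
L2[0][3] = 98
paddr = 98 * 16 + 13 = 1581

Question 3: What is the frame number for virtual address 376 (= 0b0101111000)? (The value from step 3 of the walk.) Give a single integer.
Answer: 17

Derivation:
vaddr = 376: l1_idx=2, l2_idx=7
L1[2] = 1; L2[1][7] = 17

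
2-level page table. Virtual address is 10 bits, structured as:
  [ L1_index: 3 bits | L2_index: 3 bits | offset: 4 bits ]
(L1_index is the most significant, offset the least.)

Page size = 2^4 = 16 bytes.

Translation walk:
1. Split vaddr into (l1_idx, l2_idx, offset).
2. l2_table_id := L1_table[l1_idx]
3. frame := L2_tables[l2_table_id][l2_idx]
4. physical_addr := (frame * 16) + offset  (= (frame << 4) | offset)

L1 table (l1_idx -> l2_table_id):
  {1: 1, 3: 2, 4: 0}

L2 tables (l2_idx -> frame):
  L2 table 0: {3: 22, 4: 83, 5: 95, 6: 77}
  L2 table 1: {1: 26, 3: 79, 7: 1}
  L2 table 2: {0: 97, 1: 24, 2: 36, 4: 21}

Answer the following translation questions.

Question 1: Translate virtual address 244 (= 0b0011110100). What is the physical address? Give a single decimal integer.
Answer: 20

Derivation:
vaddr = 244 = 0b0011110100
Split: l1_idx=1, l2_idx=7, offset=4
L1[1] = 1
L2[1][7] = 1
paddr = 1 * 16 + 4 = 20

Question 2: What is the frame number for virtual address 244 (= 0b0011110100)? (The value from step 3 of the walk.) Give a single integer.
vaddr = 244: l1_idx=1, l2_idx=7
L1[1] = 1; L2[1][7] = 1

Answer: 1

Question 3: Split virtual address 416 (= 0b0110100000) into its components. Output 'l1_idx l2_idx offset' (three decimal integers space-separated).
Answer: 3 2 0

Derivation:
vaddr = 416 = 0b0110100000
  top 3 bits -> l1_idx = 3
  next 3 bits -> l2_idx = 2
  bottom 4 bits -> offset = 0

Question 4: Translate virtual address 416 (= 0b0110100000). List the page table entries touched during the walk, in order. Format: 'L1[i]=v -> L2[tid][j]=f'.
Answer: L1[3]=2 -> L2[2][2]=36

Derivation:
vaddr = 416 = 0b0110100000
Split: l1_idx=3, l2_idx=2, offset=0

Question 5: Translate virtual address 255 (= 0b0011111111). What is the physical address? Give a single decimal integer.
Answer: 31

Derivation:
vaddr = 255 = 0b0011111111
Split: l1_idx=1, l2_idx=7, offset=15
L1[1] = 1
L2[1][7] = 1
paddr = 1 * 16 + 15 = 31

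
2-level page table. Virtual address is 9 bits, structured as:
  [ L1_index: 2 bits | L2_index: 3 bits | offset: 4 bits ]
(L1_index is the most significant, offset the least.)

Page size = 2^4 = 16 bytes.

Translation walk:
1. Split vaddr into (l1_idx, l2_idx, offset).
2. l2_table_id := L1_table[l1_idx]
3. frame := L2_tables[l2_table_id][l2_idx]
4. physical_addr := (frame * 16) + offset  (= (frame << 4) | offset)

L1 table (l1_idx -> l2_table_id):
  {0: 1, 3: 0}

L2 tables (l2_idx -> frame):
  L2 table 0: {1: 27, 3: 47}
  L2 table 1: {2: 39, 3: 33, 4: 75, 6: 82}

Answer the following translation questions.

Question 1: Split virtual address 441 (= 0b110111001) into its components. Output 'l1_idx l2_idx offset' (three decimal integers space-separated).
vaddr = 441 = 0b110111001
  top 2 bits -> l1_idx = 3
  next 3 bits -> l2_idx = 3
  bottom 4 bits -> offset = 9

Answer: 3 3 9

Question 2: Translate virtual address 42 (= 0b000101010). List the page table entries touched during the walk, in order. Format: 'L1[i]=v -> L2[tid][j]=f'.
Answer: L1[0]=1 -> L2[1][2]=39

Derivation:
vaddr = 42 = 0b000101010
Split: l1_idx=0, l2_idx=2, offset=10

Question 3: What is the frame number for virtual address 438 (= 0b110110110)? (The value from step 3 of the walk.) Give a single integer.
Answer: 47

Derivation:
vaddr = 438: l1_idx=3, l2_idx=3
L1[3] = 0; L2[0][3] = 47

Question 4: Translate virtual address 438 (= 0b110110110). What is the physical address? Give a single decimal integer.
Answer: 758

Derivation:
vaddr = 438 = 0b110110110
Split: l1_idx=3, l2_idx=3, offset=6
L1[3] = 0
L2[0][3] = 47
paddr = 47 * 16 + 6 = 758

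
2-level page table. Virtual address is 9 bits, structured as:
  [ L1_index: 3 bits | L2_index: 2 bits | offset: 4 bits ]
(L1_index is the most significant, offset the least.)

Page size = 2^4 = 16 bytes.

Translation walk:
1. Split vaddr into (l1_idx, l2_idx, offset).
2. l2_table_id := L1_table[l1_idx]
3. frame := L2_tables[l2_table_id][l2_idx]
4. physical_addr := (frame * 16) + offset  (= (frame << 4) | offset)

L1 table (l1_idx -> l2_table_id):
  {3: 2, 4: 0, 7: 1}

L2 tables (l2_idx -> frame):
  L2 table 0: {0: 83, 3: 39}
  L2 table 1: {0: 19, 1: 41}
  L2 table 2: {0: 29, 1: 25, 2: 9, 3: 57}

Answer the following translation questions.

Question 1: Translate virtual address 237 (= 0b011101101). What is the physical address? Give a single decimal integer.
vaddr = 237 = 0b011101101
Split: l1_idx=3, l2_idx=2, offset=13
L1[3] = 2
L2[2][2] = 9
paddr = 9 * 16 + 13 = 157

Answer: 157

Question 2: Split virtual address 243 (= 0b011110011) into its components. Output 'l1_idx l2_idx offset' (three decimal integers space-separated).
vaddr = 243 = 0b011110011
  top 3 bits -> l1_idx = 3
  next 2 bits -> l2_idx = 3
  bottom 4 bits -> offset = 3

Answer: 3 3 3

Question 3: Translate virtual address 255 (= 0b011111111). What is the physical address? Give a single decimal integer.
Answer: 927

Derivation:
vaddr = 255 = 0b011111111
Split: l1_idx=3, l2_idx=3, offset=15
L1[3] = 2
L2[2][3] = 57
paddr = 57 * 16 + 15 = 927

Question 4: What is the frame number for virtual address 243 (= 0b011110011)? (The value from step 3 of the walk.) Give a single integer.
Answer: 57

Derivation:
vaddr = 243: l1_idx=3, l2_idx=3
L1[3] = 2; L2[2][3] = 57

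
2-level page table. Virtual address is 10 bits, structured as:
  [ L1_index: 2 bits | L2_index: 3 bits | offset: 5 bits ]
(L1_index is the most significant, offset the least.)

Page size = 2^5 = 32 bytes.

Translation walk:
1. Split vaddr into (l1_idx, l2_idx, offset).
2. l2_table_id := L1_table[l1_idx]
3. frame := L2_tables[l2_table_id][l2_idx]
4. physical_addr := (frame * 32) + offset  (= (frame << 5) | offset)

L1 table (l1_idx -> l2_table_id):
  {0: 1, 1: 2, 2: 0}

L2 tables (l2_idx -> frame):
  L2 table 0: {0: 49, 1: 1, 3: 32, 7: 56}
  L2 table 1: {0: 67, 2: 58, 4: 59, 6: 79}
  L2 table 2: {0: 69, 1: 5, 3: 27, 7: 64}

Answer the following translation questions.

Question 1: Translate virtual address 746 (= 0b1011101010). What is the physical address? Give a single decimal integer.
vaddr = 746 = 0b1011101010
Split: l1_idx=2, l2_idx=7, offset=10
L1[2] = 0
L2[0][7] = 56
paddr = 56 * 32 + 10 = 1802

Answer: 1802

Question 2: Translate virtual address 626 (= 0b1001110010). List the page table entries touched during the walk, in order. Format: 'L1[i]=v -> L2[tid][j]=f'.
Answer: L1[2]=0 -> L2[0][3]=32

Derivation:
vaddr = 626 = 0b1001110010
Split: l1_idx=2, l2_idx=3, offset=18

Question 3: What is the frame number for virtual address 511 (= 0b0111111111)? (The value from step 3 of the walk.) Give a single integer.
vaddr = 511: l1_idx=1, l2_idx=7
L1[1] = 2; L2[2][7] = 64

Answer: 64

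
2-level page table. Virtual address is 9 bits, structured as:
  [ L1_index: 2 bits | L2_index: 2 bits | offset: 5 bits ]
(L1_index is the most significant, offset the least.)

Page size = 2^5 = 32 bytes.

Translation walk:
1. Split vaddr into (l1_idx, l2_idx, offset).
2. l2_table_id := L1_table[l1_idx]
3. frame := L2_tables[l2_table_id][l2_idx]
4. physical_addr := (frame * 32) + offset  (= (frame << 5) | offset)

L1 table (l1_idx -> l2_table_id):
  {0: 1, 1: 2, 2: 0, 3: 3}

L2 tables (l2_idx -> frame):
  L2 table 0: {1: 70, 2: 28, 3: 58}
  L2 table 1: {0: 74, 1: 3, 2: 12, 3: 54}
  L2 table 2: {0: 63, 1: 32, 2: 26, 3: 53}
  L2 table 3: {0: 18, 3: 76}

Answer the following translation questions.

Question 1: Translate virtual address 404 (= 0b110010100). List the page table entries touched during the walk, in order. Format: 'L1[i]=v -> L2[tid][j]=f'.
vaddr = 404 = 0b110010100
Split: l1_idx=3, l2_idx=0, offset=20

Answer: L1[3]=3 -> L2[3][0]=18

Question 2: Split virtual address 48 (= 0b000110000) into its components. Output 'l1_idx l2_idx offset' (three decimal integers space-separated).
vaddr = 48 = 0b000110000
  top 2 bits -> l1_idx = 0
  next 2 bits -> l2_idx = 1
  bottom 5 bits -> offset = 16

Answer: 0 1 16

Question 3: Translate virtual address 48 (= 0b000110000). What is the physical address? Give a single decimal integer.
Answer: 112

Derivation:
vaddr = 48 = 0b000110000
Split: l1_idx=0, l2_idx=1, offset=16
L1[0] = 1
L2[1][1] = 3
paddr = 3 * 32 + 16 = 112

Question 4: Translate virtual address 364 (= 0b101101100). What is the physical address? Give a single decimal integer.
vaddr = 364 = 0b101101100
Split: l1_idx=2, l2_idx=3, offset=12
L1[2] = 0
L2[0][3] = 58
paddr = 58 * 32 + 12 = 1868

Answer: 1868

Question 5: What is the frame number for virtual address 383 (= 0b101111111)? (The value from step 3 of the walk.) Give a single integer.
Answer: 58

Derivation:
vaddr = 383: l1_idx=2, l2_idx=3
L1[2] = 0; L2[0][3] = 58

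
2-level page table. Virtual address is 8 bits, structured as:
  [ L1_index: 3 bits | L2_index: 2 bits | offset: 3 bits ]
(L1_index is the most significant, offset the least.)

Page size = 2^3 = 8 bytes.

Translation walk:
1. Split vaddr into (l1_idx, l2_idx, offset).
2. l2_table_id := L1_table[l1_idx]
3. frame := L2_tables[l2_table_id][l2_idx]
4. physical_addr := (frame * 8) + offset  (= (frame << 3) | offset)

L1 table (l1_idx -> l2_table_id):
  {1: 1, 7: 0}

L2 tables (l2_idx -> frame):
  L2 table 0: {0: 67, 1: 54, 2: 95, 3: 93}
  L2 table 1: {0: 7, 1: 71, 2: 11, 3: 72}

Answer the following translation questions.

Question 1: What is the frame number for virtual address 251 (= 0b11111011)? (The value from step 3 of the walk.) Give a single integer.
vaddr = 251: l1_idx=7, l2_idx=3
L1[7] = 0; L2[0][3] = 93

Answer: 93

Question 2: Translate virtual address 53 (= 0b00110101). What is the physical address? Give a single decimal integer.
Answer: 93

Derivation:
vaddr = 53 = 0b00110101
Split: l1_idx=1, l2_idx=2, offset=5
L1[1] = 1
L2[1][2] = 11
paddr = 11 * 8 + 5 = 93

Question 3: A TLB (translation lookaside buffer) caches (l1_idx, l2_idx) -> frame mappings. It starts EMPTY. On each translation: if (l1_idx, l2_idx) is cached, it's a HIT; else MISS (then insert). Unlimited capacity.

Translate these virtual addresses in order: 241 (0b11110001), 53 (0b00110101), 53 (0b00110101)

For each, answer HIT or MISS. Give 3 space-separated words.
Answer: MISS MISS HIT

Derivation:
vaddr=241: (7,2) not in TLB -> MISS, insert
vaddr=53: (1,2) not in TLB -> MISS, insert
vaddr=53: (1,2) in TLB -> HIT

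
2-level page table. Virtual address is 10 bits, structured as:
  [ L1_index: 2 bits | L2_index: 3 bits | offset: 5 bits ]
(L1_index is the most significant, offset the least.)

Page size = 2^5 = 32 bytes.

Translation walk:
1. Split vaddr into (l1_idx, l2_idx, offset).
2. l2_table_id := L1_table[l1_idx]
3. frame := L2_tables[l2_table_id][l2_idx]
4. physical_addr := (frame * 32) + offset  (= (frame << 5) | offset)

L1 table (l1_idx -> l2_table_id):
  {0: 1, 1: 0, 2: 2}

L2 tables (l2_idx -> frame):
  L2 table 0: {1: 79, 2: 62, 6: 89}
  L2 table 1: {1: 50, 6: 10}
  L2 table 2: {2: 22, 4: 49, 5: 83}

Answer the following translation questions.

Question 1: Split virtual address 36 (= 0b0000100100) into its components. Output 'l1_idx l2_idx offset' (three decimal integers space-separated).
vaddr = 36 = 0b0000100100
  top 2 bits -> l1_idx = 0
  next 3 bits -> l2_idx = 1
  bottom 5 bits -> offset = 4

Answer: 0 1 4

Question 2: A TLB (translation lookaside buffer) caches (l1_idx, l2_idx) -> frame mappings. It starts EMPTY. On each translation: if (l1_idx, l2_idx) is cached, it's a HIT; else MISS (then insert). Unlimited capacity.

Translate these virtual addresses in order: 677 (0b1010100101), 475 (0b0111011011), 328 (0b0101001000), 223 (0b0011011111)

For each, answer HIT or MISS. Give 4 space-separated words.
Answer: MISS MISS MISS MISS

Derivation:
vaddr=677: (2,5) not in TLB -> MISS, insert
vaddr=475: (1,6) not in TLB -> MISS, insert
vaddr=328: (1,2) not in TLB -> MISS, insert
vaddr=223: (0,6) not in TLB -> MISS, insert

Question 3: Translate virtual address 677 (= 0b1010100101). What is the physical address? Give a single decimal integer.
Answer: 2661

Derivation:
vaddr = 677 = 0b1010100101
Split: l1_idx=2, l2_idx=5, offset=5
L1[2] = 2
L2[2][5] = 83
paddr = 83 * 32 + 5 = 2661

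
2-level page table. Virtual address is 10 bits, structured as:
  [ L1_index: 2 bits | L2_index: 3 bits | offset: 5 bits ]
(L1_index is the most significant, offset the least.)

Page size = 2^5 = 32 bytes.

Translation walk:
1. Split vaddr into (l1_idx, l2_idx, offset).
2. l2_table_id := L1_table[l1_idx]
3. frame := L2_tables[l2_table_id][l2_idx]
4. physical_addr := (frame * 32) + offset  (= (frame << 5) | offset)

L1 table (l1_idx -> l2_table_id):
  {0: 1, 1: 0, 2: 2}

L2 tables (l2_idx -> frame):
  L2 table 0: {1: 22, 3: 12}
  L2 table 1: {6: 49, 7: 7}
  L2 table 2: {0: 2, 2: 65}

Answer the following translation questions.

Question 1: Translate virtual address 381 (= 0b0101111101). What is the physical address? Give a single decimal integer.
vaddr = 381 = 0b0101111101
Split: l1_idx=1, l2_idx=3, offset=29
L1[1] = 0
L2[0][3] = 12
paddr = 12 * 32 + 29 = 413

Answer: 413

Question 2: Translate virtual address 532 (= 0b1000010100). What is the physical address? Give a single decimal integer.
Answer: 84

Derivation:
vaddr = 532 = 0b1000010100
Split: l1_idx=2, l2_idx=0, offset=20
L1[2] = 2
L2[2][0] = 2
paddr = 2 * 32 + 20 = 84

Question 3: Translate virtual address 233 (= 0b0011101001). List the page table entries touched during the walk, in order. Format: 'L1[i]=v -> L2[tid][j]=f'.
Answer: L1[0]=1 -> L2[1][7]=7

Derivation:
vaddr = 233 = 0b0011101001
Split: l1_idx=0, l2_idx=7, offset=9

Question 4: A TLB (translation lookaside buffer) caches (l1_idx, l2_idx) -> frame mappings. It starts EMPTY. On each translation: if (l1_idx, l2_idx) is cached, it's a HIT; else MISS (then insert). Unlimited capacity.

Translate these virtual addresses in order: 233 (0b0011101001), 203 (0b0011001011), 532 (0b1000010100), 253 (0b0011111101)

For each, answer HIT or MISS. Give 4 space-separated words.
vaddr=233: (0,7) not in TLB -> MISS, insert
vaddr=203: (0,6) not in TLB -> MISS, insert
vaddr=532: (2,0) not in TLB -> MISS, insert
vaddr=253: (0,7) in TLB -> HIT

Answer: MISS MISS MISS HIT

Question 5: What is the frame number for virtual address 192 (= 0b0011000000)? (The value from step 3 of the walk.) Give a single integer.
Answer: 49

Derivation:
vaddr = 192: l1_idx=0, l2_idx=6
L1[0] = 1; L2[1][6] = 49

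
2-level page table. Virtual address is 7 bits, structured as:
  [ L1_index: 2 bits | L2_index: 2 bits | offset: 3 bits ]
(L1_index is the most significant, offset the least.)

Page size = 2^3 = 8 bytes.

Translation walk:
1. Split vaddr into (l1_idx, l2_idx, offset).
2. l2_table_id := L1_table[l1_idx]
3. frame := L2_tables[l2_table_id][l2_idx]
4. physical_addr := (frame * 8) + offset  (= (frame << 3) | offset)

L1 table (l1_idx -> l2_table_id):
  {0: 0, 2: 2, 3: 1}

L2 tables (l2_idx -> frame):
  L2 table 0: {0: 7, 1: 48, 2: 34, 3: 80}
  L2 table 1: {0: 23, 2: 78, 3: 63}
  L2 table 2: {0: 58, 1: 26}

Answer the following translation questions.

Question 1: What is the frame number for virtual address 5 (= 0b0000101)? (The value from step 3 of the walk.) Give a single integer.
Answer: 7

Derivation:
vaddr = 5: l1_idx=0, l2_idx=0
L1[0] = 0; L2[0][0] = 7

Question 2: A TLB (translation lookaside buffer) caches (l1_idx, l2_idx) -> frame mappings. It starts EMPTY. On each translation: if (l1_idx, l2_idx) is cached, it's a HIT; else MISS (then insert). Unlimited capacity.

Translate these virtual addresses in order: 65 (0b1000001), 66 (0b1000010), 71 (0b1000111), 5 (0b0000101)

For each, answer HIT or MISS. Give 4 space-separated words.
vaddr=65: (2,0) not in TLB -> MISS, insert
vaddr=66: (2,0) in TLB -> HIT
vaddr=71: (2,0) in TLB -> HIT
vaddr=5: (0,0) not in TLB -> MISS, insert

Answer: MISS HIT HIT MISS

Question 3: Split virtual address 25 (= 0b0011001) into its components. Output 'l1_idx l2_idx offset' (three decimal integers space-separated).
vaddr = 25 = 0b0011001
  top 2 bits -> l1_idx = 0
  next 2 bits -> l2_idx = 3
  bottom 3 bits -> offset = 1

Answer: 0 3 1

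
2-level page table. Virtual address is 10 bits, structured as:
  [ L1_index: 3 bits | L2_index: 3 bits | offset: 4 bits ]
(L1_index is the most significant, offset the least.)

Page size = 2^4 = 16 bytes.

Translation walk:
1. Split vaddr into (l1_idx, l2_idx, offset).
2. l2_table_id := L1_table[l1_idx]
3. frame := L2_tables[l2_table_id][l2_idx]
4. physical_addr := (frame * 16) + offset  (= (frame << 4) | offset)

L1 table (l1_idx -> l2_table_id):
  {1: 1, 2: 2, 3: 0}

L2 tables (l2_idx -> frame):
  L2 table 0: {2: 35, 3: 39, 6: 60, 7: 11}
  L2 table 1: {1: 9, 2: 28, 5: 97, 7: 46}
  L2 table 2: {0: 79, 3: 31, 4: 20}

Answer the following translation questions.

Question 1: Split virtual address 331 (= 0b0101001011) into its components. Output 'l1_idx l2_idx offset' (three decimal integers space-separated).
Answer: 2 4 11

Derivation:
vaddr = 331 = 0b0101001011
  top 3 bits -> l1_idx = 2
  next 3 bits -> l2_idx = 4
  bottom 4 bits -> offset = 11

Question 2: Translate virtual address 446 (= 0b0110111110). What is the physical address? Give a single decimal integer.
Answer: 638

Derivation:
vaddr = 446 = 0b0110111110
Split: l1_idx=3, l2_idx=3, offset=14
L1[3] = 0
L2[0][3] = 39
paddr = 39 * 16 + 14 = 638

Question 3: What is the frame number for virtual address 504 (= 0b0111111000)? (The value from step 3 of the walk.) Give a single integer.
Answer: 11

Derivation:
vaddr = 504: l1_idx=3, l2_idx=7
L1[3] = 0; L2[0][7] = 11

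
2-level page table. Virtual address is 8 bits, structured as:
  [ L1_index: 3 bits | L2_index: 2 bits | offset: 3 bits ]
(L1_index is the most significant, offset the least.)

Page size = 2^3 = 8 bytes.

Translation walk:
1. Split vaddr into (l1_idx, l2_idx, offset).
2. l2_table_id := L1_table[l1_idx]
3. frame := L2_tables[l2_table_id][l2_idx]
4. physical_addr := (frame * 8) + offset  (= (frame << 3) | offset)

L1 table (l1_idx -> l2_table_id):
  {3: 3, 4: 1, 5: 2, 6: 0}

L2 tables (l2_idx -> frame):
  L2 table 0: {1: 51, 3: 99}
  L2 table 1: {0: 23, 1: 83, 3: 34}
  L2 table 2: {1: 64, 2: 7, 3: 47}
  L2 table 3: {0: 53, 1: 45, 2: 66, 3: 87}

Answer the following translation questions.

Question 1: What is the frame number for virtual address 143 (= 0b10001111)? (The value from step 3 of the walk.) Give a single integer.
Answer: 83

Derivation:
vaddr = 143: l1_idx=4, l2_idx=1
L1[4] = 1; L2[1][1] = 83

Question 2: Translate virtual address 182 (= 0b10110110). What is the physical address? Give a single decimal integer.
Answer: 62

Derivation:
vaddr = 182 = 0b10110110
Split: l1_idx=5, l2_idx=2, offset=6
L1[5] = 2
L2[2][2] = 7
paddr = 7 * 8 + 6 = 62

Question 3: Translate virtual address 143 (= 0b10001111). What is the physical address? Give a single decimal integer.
Answer: 671

Derivation:
vaddr = 143 = 0b10001111
Split: l1_idx=4, l2_idx=1, offset=7
L1[4] = 1
L2[1][1] = 83
paddr = 83 * 8 + 7 = 671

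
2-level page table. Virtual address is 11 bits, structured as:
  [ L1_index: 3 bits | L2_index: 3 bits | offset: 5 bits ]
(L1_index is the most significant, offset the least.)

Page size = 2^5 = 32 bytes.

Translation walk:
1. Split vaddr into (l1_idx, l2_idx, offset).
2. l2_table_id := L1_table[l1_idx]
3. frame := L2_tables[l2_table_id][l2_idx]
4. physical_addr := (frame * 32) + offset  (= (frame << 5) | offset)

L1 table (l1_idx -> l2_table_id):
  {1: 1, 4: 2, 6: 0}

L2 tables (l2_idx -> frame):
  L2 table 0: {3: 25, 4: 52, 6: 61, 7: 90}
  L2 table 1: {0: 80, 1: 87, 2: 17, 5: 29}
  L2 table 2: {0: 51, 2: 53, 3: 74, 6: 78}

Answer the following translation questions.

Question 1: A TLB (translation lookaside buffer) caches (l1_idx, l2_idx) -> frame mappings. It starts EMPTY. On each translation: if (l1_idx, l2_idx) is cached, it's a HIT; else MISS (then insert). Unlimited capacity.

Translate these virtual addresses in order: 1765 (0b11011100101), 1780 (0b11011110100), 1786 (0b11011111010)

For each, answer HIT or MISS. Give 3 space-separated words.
Answer: MISS HIT HIT

Derivation:
vaddr=1765: (6,7) not in TLB -> MISS, insert
vaddr=1780: (6,7) in TLB -> HIT
vaddr=1786: (6,7) in TLB -> HIT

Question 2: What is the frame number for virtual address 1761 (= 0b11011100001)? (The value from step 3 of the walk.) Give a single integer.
Answer: 90

Derivation:
vaddr = 1761: l1_idx=6, l2_idx=7
L1[6] = 0; L2[0][7] = 90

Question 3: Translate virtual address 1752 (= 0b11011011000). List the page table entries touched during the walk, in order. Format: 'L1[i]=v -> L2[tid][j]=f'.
Answer: L1[6]=0 -> L2[0][6]=61

Derivation:
vaddr = 1752 = 0b11011011000
Split: l1_idx=6, l2_idx=6, offset=24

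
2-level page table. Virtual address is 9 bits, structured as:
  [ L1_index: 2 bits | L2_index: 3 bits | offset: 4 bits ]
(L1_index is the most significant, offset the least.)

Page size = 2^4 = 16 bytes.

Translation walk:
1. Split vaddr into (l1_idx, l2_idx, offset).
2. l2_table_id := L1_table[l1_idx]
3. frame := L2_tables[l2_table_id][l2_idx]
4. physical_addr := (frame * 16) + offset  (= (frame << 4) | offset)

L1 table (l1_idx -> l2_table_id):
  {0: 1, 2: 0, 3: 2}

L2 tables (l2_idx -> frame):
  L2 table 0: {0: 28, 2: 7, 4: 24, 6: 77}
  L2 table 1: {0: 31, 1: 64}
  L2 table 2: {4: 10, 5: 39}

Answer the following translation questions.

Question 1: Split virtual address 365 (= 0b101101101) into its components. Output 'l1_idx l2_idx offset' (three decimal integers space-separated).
Answer: 2 6 13

Derivation:
vaddr = 365 = 0b101101101
  top 2 bits -> l1_idx = 2
  next 3 bits -> l2_idx = 6
  bottom 4 bits -> offset = 13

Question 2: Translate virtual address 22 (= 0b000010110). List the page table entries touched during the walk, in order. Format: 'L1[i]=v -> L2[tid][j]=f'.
vaddr = 22 = 0b000010110
Split: l1_idx=0, l2_idx=1, offset=6

Answer: L1[0]=1 -> L2[1][1]=64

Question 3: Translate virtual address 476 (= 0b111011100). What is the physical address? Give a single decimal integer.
vaddr = 476 = 0b111011100
Split: l1_idx=3, l2_idx=5, offset=12
L1[3] = 2
L2[2][5] = 39
paddr = 39 * 16 + 12 = 636

Answer: 636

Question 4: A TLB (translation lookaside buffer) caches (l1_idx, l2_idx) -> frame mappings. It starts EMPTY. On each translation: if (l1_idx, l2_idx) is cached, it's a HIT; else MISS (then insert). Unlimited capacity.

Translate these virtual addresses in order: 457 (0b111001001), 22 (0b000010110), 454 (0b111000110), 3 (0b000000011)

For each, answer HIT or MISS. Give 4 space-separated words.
Answer: MISS MISS HIT MISS

Derivation:
vaddr=457: (3,4) not in TLB -> MISS, insert
vaddr=22: (0,1) not in TLB -> MISS, insert
vaddr=454: (3,4) in TLB -> HIT
vaddr=3: (0,0) not in TLB -> MISS, insert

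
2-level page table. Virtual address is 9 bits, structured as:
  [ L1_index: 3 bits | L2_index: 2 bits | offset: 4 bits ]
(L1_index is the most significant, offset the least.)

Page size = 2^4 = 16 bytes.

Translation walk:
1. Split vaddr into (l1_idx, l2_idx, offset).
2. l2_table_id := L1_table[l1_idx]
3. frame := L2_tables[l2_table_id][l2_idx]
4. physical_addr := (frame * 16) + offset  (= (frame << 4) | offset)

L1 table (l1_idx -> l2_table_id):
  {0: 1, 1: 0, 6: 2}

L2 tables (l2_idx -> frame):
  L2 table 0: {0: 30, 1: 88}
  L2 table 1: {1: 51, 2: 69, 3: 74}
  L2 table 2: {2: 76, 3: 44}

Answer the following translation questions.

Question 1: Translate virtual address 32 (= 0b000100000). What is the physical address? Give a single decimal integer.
Answer: 1104

Derivation:
vaddr = 32 = 0b000100000
Split: l1_idx=0, l2_idx=2, offset=0
L1[0] = 1
L2[1][2] = 69
paddr = 69 * 16 + 0 = 1104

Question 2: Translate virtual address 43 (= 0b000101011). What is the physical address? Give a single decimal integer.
Answer: 1115

Derivation:
vaddr = 43 = 0b000101011
Split: l1_idx=0, l2_idx=2, offset=11
L1[0] = 1
L2[1][2] = 69
paddr = 69 * 16 + 11 = 1115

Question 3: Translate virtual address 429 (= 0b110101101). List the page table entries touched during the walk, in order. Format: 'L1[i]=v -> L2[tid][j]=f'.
vaddr = 429 = 0b110101101
Split: l1_idx=6, l2_idx=2, offset=13

Answer: L1[6]=2 -> L2[2][2]=76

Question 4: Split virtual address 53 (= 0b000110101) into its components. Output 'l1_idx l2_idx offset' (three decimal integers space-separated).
Answer: 0 3 5

Derivation:
vaddr = 53 = 0b000110101
  top 3 bits -> l1_idx = 0
  next 2 bits -> l2_idx = 3
  bottom 4 bits -> offset = 5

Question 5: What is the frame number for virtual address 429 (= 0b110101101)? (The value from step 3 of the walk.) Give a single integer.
Answer: 76

Derivation:
vaddr = 429: l1_idx=6, l2_idx=2
L1[6] = 2; L2[2][2] = 76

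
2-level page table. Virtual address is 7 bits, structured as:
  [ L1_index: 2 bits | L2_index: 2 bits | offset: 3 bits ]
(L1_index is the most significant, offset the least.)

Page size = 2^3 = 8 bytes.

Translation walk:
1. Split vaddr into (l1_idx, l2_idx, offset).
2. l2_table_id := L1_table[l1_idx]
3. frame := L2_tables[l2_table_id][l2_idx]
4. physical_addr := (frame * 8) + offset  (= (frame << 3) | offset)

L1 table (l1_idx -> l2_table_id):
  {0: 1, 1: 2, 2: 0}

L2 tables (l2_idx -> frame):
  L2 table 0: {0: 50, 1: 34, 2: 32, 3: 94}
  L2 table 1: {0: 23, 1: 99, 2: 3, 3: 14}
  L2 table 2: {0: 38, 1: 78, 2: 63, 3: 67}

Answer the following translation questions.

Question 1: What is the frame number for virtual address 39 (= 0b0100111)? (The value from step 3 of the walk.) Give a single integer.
vaddr = 39: l1_idx=1, l2_idx=0
L1[1] = 2; L2[2][0] = 38

Answer: 38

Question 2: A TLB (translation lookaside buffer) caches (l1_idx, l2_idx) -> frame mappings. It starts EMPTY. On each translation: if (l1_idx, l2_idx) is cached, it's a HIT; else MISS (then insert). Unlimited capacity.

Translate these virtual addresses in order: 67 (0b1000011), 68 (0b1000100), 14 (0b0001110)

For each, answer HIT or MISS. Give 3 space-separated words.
Answer: MISS HIT MISS

Derivation:
vaddr=67: (2,0) not in TLB -> MISS, insert
vaddr=68: (2,0) in TLB -> HIT
vaddr=14: (0,1) not in TLB -> MISS, insert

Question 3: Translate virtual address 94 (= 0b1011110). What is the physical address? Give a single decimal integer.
Answer: 758

Derivation:
vaddr = 94 = 0b1011110
Split: l1_idx=2, l2_idx=3, offset=6
L1[2] = 0
L2[0][3] = 94
paddr = 94 * 8 + 6 = 758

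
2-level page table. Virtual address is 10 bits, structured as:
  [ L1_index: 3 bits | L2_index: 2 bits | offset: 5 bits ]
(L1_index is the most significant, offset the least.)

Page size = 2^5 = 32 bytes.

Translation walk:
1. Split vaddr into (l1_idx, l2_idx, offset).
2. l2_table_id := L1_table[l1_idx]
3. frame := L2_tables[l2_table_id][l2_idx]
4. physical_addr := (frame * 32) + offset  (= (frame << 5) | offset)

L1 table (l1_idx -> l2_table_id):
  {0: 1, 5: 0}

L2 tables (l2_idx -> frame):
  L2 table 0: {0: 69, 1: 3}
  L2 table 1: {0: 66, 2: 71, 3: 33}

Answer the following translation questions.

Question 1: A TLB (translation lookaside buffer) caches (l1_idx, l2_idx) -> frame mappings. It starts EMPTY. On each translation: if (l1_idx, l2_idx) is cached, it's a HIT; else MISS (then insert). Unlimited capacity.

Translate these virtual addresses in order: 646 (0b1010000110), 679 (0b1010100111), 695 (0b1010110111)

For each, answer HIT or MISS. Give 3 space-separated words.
Answer: MISS MISS HIT

Derivation:
vaddr=646: (5,0) not in TLB -> MISS, insert
vaddr=679: (5,1) not in TLB -> MISS, insert
vaddr=695: (5,1) in TLB -> HIT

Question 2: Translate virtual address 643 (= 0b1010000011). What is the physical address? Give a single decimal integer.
Answer: 2211

Derivation:
vaddr = 643 = 0b1010000011
Split: l1_idx=5, l2_idx=0, offset=3
L1[5] = 0
L2[0][0] = 69
paddr = 69 * 32 + 3 = 2211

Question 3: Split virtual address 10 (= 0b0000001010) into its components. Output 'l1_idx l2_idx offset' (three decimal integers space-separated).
Answer: 0 0 10

Derivation:
vaddr = 10 = 0b0000001010
  top 3 bits -> l1_idx = 0
  next 2 bits -> l2_idx = 0
  bottom 5 bits -> offset = 10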